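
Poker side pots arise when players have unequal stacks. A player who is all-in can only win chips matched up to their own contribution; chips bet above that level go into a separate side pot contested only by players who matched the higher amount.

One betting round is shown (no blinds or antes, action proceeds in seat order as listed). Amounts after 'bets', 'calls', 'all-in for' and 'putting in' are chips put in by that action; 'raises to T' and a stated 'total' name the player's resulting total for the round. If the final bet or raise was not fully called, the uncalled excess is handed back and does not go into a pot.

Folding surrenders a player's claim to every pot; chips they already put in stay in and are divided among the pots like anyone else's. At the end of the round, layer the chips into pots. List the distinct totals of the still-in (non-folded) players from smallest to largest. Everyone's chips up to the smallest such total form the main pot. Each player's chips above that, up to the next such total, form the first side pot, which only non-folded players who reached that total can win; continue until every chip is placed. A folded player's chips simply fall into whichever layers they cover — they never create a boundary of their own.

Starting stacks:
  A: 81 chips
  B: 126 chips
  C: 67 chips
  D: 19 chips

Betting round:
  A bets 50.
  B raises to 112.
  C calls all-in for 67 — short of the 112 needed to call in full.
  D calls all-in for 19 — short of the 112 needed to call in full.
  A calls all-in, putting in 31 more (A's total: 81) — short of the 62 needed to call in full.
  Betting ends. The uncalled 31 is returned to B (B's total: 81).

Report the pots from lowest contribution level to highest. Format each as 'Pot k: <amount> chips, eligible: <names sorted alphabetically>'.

Pot 1: 76 chips, eligible: A, B, C, D
Pot 2: 144 chips, eligible: A, B, C
Pot 3: 28 chips, eligible: A, B

Derivation:
Contributions (after 31 returned to B): A=81, B=81, C=67, D=19
Pot levels (distinct totals of non-folded players): 19, 67, 81
Layer 1-19: 19 each from A, B, C, D = 19*4 = 76 chips; eligible A, B, C, D
Layer 20-67: 48 each from A, B, C = 48*3 = 144 chips; eligible A, B, C
Layer 68-81: 14 each from A, B = 14*2 = 28 chips; eligible A, B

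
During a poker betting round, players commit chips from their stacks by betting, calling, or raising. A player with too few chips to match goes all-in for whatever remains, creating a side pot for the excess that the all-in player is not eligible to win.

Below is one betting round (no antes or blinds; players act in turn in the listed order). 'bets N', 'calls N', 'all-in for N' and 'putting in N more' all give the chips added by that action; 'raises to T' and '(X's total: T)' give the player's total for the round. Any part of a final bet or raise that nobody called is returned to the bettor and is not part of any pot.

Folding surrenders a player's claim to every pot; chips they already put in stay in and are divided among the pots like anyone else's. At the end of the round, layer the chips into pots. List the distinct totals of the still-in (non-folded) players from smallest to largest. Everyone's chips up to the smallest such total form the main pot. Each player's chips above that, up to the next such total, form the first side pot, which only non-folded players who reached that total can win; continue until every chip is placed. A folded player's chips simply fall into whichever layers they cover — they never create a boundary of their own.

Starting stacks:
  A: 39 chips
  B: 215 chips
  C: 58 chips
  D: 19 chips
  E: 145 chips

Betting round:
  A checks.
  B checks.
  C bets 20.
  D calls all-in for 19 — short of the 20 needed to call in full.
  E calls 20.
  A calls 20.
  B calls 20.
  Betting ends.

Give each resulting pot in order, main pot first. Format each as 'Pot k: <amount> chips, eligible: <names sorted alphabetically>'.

Pot 1: 95 chips, eligible: A, B, C, D, E
Pot 2: 4 chips, eligible: A, B, C, E

Derivation:
Contributions: A=20, B=20, C=20, D=19, E=20
Pot levels (distinct totals of non-folded players): 19, 20
Layer 1-19: 19 each from A, B, C, D, E = 19*5 = 95 chips; eligible A, B, C, D, E
Layer 20-20: 1 each from A, B, C, E = 1*4 = 4 chips; eligible A, B, C, E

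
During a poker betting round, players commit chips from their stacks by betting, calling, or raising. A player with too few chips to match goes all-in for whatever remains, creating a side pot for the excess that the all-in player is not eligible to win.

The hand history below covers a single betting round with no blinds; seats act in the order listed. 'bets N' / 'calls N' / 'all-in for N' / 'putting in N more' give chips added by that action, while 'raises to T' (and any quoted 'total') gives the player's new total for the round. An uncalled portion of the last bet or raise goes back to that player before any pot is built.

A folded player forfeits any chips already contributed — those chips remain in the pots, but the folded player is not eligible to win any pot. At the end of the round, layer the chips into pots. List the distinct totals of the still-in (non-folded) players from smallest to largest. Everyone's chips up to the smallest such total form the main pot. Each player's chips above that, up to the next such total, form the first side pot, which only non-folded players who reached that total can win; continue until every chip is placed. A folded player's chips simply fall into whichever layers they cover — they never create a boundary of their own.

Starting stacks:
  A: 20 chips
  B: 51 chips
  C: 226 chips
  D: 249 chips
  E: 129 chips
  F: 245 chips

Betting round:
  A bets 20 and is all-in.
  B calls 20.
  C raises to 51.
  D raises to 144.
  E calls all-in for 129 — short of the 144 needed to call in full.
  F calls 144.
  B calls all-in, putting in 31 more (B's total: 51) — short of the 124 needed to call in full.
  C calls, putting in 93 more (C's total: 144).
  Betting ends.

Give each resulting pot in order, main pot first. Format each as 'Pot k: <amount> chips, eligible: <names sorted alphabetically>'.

Contributions: A=20, B=51, C=144, D=144, E=129, F=144
Pot levels (distinct totals of non-folded players): 20, 51, 129, 144
Layer 1-20: 20 each from A, B, C, D, E, F = 20*6 = 120 chips; eligible A, B, C, D, E, F
Layer 21-51: 31 each from B, C, D, E, F = 31*5 = 155 chips; eligible B, C, D, E, F
Layer 52-129: 78 each from C, D, E, F = 78*4 = 312 chips; eligible C, D, E, F
Layer 130-144: 15 each from C, D, F = 15*3 = 45 chips; eligible C, D, F

Pot 1: 120 chips, eligible: A, B, C, D, E, F
Pot 2: 155 chips, eligible: B, C, D, E, F
Pot 3: 312 chips, eligible: C, D, E, F
Pot 4: 45 chips, eligible: C, D, F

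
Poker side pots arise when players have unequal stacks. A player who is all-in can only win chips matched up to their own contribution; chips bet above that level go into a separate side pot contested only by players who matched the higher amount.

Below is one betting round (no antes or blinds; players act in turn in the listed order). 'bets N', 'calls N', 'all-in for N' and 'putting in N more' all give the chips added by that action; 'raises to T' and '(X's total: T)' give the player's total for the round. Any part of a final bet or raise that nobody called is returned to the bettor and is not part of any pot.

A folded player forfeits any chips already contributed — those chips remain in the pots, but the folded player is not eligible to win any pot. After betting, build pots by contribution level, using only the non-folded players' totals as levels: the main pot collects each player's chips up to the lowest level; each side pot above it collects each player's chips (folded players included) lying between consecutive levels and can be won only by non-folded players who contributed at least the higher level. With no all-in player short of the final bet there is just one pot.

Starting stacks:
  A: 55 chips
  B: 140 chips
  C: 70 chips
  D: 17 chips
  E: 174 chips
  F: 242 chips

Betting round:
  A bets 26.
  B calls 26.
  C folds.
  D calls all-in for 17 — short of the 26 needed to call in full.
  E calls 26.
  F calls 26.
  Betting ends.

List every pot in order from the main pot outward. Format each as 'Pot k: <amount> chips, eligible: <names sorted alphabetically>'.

Contributions: A=26, B=26, D=17, E=26, F=26
Folded: C
Pot levels (distinct totals of non-folded players): 17, 26
Layer 1-17: 17 each from A, B, D, E, F = 17*5 = 85 chips; eligible A, B, D, E, F
Layer 18-26: 9 each from A, B, E, F = 9*4 = 36 chips; eligible A, B, E, F

Pot 1: 85 chips, eligible: A, B, D, E, F
Pot 2: 36 chips, eligible: A, B, E, F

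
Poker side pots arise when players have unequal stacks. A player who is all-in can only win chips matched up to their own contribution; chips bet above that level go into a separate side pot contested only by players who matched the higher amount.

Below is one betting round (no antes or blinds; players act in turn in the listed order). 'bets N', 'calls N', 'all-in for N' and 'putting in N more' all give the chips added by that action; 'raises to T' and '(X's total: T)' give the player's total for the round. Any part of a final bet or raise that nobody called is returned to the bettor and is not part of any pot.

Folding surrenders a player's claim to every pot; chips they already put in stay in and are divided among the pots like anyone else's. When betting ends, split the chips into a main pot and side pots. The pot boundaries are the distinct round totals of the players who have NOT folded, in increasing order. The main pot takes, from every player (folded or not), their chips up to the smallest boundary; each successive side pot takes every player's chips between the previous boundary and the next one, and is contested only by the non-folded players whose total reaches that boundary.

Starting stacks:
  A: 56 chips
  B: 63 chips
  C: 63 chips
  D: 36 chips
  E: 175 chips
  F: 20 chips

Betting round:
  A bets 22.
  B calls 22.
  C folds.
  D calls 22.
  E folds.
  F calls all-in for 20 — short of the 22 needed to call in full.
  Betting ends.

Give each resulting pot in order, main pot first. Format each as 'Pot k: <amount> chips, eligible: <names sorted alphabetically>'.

Pot 1: 80 chips, eligible: A, B, D, F
Pot 2: 6 chips, eligible: A, B, D

Derivation:
Contributions: A=22, B=22, D=22, F=20
Folded: C, E
Pot levels (distinct totals of non-folded players): 20, 22
Layer 1-20: 20 each from A, B, D, F = 20*4 = 80 chips; eligible A, B, D, F
Layer 21-22: 2 each from A, B, D = 2*3 = 6 chips; eligible A, B, D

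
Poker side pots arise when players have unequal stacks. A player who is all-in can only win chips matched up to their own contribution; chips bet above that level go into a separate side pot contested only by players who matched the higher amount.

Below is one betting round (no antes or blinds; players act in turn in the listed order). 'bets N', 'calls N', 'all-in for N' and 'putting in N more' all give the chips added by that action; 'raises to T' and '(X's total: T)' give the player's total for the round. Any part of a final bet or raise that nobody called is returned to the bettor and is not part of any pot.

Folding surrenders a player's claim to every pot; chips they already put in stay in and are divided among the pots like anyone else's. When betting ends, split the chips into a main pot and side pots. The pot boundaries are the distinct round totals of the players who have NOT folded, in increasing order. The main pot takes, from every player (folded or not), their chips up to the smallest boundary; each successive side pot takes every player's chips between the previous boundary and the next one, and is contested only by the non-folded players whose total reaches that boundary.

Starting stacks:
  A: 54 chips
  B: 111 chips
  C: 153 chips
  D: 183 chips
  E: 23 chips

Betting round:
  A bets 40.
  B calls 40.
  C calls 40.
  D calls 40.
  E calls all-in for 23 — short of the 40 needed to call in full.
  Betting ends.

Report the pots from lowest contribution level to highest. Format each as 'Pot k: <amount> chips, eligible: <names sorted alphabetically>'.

Contributions: A=40, B=40, C=40, D=40, E=23
Pot levels (distinct totals of non-folded players): 23, 40
Layer 1-23: 23 each from A, B, C, D, E = 23*5 = 115 chips; eligible A, B, C, D, E
Layer 24-40: 17 each from A, B, C, D = 17*4 = 68 chips; eligible A, B, C, D

Pot 1: 115 chips, eligible: A, B, C, D, E
Pot 2: 68 chips, eligible: A, B, C, D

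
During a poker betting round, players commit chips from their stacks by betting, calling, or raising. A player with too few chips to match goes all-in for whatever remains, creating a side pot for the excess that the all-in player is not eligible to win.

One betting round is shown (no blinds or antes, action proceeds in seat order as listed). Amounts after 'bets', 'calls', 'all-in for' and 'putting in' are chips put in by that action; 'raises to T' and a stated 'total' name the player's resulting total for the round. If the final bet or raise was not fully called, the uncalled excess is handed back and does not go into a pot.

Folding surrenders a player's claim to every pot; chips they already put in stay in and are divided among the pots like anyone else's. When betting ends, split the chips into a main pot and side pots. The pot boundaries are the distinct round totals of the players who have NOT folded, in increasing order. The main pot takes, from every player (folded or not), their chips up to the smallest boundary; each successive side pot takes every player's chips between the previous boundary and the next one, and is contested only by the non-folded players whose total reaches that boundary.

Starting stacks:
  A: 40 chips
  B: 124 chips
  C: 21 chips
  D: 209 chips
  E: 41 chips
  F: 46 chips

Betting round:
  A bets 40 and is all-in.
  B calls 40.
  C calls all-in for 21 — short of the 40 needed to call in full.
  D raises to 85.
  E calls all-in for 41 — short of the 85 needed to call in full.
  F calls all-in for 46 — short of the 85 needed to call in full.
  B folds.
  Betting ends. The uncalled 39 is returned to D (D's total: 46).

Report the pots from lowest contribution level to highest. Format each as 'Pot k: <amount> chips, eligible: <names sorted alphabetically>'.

Pot 1: 126 chips, eligible: A, C, D, E, F
Pot 2: 95 chips, eligible: A, D, E, F
Pot 3: 3 chips, eligible: D, E, F
Pot 4: 10 chips, eligible: D, F

Derivation:
Contributions (after 39 returned to D): A=40, B=40, C=21, D=46, E=41, F=46
Folded: B
Pot levels (distinct totals of non-folded players): 21, 40, 41, 46
Layer 1-21: 21 each from A, B, C, D, E, F = 21*6 = 126 chips; eligible A, C, D, E, F
Layer 22-40: 19 each from A, B, D, E, F = 19*5 = 95 chips; eligible A, D, E, F
Layer 41-41: 1 each from D, E, F = 1*3 = 3 chips; eligible D, E, F
Layer 42-46: 5 each from D, F = 5*2 = 10 chips; eligible D, F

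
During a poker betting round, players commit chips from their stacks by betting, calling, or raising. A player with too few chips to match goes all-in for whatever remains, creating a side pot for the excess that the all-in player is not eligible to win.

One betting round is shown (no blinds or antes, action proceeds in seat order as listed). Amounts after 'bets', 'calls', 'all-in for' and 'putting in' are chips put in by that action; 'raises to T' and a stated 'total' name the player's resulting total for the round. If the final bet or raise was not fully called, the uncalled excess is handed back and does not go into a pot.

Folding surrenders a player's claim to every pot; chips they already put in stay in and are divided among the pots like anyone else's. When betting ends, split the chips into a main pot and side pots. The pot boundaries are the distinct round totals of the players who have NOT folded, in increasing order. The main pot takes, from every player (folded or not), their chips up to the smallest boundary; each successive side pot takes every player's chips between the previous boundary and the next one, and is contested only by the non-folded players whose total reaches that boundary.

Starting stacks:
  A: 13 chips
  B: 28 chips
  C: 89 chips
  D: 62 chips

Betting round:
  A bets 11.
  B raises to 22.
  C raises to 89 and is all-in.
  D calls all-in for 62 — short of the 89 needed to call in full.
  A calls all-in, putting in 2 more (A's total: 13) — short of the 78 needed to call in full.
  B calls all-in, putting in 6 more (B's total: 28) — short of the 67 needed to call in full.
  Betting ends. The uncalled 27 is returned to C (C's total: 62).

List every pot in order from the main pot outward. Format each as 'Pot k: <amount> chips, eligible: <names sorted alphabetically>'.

Contributions (after 27 returned to C): A=13, B=28, C=62, D=62
Pot levels (distinct totals of non-folded players): 13, 28, 62
Layer 1-13: 13 each from A, B, C, D = 13*4 = 52 chips; eligible A, B, C, D
Layer 14-28: 15 each from B, C, D = 15*3 = 45 chips; eligible B, C, D
Layer 29-62: 34 each from C, D = 34*2 = 68 chips; eligible C, D

Pot 1: 52 chips, eligible: A, B, C, D
Pot 2: 45 chips, eligible: B, C, D
Pot 3: 68 chips, eligible: C, D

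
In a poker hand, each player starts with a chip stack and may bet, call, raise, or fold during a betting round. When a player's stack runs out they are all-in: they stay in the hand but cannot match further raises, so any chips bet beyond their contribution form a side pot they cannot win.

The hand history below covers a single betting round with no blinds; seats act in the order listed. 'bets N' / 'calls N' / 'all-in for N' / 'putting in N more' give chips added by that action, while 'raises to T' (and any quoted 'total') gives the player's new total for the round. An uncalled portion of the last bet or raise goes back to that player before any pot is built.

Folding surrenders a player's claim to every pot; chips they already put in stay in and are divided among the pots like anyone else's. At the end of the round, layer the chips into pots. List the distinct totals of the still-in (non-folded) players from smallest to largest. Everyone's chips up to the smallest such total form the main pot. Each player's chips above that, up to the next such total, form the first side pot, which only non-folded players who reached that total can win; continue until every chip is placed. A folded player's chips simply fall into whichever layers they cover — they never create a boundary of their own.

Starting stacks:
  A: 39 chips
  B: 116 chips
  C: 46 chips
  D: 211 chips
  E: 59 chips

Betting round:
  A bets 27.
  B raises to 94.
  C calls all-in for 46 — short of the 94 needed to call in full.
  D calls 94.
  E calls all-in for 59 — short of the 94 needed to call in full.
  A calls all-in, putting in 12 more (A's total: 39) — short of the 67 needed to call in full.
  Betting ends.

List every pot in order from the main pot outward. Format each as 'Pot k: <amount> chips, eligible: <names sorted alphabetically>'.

Pot 1: 195 chips, eligible: A, B, C, D, E
Pot 2: 28 chips, eligible: B, C, D, E
Pot 3: 39 chips, eligible: B, D, E
Pot 4: 70 chips, eligible: B, D

Derivation:
Contributions: A=39, B=94, C=46, D=94, E=59
Pot levels (distinct totals of non-folded players): 39, 46, 59, 94
Layer 1-39: 39 each from A, B, C, D, E = 39*5 = 195 chips; eligible A, B, C, D, E
Layer 40-46: 7 each from B, C, D, E = 7*4 = 28 chips; eligible B, C, D, E
Layer 47-59: 13 each from B, D, E = 13*3 = 39 chips; eligible B, D, E
Layer 60-94: 35 each from B, D = 35*2 = 70 chips; eligible B, D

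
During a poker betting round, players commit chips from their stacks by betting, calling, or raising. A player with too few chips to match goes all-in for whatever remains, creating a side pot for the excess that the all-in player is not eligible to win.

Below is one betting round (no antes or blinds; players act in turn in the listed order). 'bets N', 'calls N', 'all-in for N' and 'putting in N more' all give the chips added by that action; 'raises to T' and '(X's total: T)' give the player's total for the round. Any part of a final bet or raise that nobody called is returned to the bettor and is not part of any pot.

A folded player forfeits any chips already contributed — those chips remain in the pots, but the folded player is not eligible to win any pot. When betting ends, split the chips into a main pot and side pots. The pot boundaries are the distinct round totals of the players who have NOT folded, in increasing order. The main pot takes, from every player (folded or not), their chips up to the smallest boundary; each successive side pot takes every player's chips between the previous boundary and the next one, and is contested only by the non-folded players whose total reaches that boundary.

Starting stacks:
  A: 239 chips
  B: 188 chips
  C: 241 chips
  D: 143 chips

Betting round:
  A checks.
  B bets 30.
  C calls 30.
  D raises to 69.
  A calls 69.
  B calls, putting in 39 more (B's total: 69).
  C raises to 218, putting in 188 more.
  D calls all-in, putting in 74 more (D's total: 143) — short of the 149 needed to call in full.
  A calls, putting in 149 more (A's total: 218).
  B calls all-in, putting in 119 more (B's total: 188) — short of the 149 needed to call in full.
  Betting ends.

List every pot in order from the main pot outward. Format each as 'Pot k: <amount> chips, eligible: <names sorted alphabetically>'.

Contributions: A=218, B=188, C=218, D=143
Pot levels (distinct totals of non-folded players): 143, 188, 218
Layer 1-143: 143 each from A, B, C, D = 143*4 = 572 chips; eligible A, B, C, D
Layer 144-188: 45 each from A, B, C = 45*3 = 135 chips; eligible A, B, C
Layer 189-218: 30 each from A, C = 30*2 = 60 chips; eligible A, C

Pot 1: 572 chips, eligible: A, B, C, D
Pot 2: 135 chips, eligible: A, B, C
Pot 3: 60 chips, eligible: A, C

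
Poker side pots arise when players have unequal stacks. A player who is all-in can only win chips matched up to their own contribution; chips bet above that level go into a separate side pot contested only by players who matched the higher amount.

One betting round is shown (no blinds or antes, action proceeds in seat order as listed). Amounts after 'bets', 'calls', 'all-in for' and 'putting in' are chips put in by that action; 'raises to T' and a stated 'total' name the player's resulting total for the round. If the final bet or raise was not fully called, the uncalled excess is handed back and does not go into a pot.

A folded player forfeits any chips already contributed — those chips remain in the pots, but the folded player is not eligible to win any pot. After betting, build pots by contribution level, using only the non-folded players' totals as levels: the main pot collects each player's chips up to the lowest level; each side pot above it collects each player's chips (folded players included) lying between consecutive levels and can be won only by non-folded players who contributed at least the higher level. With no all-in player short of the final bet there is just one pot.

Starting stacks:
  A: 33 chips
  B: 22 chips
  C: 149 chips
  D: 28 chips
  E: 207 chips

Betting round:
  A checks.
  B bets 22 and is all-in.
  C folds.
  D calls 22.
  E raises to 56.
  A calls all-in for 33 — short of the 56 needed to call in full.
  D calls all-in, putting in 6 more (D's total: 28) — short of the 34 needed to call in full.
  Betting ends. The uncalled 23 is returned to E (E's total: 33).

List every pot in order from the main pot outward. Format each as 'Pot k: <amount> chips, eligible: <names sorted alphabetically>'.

Pot 1: 88 chips, eligible: A, B, D, E
Pot 2: 18 chips, eligible: A, D, E
Pot 3: 10 chips, eligible: A, E

Derivation:
Contributions (after 23 returned to E): A=33, B=22, D=28, E=33
Folded: C
Pot levels (distinct totals of non-folded players): 22, 28, 33
Layer 1-22: 22 each from A, B, D, E = 22*4 = 88 chips; eligible A, B, D, E
Layer 23-28: 6 each from A, D, E = 6*3 = 18 chips; eligible A, D, E
Layer 29-33: 5 each from A, E = 5*2 = 10 chips; eligible A, E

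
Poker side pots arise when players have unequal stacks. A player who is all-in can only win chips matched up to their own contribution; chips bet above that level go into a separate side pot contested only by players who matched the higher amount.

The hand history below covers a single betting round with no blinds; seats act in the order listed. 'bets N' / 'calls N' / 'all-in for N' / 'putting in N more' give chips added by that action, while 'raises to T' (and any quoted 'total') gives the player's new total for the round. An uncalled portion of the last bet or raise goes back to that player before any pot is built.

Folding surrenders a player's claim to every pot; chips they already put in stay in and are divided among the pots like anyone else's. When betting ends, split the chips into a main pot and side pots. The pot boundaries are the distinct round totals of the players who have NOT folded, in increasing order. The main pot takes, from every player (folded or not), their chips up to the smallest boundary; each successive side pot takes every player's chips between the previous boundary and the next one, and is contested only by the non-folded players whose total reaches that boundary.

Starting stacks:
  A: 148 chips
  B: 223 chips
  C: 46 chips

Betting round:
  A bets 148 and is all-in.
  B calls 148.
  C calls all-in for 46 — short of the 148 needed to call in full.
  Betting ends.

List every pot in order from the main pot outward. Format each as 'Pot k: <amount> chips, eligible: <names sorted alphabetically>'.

Pot 1: 138 chips, eligible: A, B, C
Pot 2: 204 chips, eligible: A, B

Derivation:
Contributions: A=148, B=148, C=46
Pot levels (distinct totals of non-folded players): 46, 148
Layer 1-46: 46 each from A, B, C = 46*3 = 138 chips; eligible A, B, C
Layer 47-148: 102 each from A, B = 102*2 = 204 chips; eligible A, B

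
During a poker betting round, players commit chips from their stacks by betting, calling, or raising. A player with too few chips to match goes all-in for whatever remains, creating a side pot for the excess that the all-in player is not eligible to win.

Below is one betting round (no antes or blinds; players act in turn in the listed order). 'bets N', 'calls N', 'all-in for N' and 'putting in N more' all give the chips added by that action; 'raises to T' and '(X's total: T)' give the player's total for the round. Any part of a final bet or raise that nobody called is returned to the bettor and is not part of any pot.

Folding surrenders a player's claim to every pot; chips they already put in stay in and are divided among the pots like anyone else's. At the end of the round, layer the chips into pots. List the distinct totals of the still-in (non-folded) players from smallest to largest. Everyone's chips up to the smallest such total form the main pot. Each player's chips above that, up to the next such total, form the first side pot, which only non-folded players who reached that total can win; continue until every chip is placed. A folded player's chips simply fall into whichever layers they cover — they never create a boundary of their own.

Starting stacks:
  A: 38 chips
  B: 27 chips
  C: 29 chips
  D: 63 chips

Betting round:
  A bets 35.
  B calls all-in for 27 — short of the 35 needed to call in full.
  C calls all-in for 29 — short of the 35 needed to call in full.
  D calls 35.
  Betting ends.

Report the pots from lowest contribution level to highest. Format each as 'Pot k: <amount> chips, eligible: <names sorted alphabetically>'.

Pot 1: 108 chips, eligible: A, B, C, D
Pot 2: 6 chips, eligible: A, C, D
Pot 3: 12 chips, eligible: A, D

Derivation:
Contributions: A=35, B=27, C=29, D=35
Pot levels (distinct totals of non-folded players): 27, 29, 35
Layer 1-27: 27 each from A, B, C, D = 27*4 = 108 chips; eligible A, B, C, D
Layer 28-29: 2 each from A, C, D = 2*3 = 6 chips; eligible A, C, D
Layer 30-35: 6 each from A, D = 6*2 = 12 chips; eligible A, D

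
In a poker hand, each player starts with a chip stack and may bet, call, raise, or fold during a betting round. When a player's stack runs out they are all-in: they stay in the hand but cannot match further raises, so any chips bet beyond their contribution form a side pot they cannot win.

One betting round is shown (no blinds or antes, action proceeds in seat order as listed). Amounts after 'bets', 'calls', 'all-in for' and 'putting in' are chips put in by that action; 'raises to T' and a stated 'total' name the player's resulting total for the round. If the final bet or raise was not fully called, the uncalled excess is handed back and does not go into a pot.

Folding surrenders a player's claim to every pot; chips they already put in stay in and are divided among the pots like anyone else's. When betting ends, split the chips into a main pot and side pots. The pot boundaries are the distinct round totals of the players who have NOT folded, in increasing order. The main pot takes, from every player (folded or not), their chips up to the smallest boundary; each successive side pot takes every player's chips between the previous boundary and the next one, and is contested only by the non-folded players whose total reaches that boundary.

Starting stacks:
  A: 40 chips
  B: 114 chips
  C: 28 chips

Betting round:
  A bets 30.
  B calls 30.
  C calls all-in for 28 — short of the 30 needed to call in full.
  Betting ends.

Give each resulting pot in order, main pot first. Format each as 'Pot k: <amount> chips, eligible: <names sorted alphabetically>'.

Pot 1: 84 chips, eligible: A, B, C
Pot 2: 4 chips, eligible: A, B

Derivation:
Contributions: A=30, B=30, C=28
Pot levels (distinct totals of non-folded players): 28, 30
Layer 1-28: 28 each from A, B, C = 28*3 = 84 chips; eligible A, B, C
Layer 29-30: 2 each from A, B = 2*2 = 4 chips; eligible A, B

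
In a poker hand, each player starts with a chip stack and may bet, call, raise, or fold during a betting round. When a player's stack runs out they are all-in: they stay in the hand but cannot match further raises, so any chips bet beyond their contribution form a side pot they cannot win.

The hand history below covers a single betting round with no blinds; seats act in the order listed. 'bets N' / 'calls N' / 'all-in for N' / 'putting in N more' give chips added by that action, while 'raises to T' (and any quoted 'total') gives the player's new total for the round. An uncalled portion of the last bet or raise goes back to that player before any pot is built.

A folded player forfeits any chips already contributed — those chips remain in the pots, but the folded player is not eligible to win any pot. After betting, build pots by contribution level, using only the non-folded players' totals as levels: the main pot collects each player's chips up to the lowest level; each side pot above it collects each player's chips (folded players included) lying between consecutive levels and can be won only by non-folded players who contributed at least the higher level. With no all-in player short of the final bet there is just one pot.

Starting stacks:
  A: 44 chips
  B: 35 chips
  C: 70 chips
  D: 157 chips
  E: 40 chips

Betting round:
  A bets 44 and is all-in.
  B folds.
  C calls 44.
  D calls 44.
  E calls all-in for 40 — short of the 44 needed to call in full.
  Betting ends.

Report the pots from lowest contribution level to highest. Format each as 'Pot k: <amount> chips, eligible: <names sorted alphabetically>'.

Pot 1: 160 chips, eligible: A, C, D, E
Pot 2: 12 chips, eligible: A, C, D

Derivation:
Contributions: A=44, C=44, D=44, E=40
Folded: B
Pot levels (distinct totals of non-folded players): 40, 44
Layer 1-40: 40 each from A, C, D, E = 40*4 = 160 chips; eligible A, C, D, E
Layer 41-44: 4 each from A, C, D = 4*3 = 12 chips; eligible A, C, D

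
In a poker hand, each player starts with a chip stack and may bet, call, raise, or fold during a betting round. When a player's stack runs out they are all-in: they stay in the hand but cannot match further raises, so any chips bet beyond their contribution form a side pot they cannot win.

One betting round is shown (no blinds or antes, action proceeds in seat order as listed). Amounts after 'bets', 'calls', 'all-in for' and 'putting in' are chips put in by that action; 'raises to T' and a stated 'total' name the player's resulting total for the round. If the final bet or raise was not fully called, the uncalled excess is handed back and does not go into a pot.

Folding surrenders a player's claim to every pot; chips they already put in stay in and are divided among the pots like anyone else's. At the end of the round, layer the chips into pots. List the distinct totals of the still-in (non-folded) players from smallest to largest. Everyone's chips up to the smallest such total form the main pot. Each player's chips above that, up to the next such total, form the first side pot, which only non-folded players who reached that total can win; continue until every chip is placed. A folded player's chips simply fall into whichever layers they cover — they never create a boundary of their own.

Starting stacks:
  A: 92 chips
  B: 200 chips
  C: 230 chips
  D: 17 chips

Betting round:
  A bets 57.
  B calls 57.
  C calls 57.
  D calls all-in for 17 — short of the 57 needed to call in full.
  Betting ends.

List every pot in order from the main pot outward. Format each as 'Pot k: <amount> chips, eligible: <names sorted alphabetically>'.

Pot 1: 68 chips, eligible: A, B, C, D
Pot 2: 120 chips, eligible: A, B, C

Derivation:
Contributions: A=57, B=57, C=57, D=17
Pot levels (distinct totals of non-folded players): 17, 57
Layer 1-17: 17 each from A, B, C, D = 17*4 = 68 chips; eligible A, B, C, D
Layer 18-57: 40 each from A, B, C = 40*3 = 120 chips; eligible A, B, C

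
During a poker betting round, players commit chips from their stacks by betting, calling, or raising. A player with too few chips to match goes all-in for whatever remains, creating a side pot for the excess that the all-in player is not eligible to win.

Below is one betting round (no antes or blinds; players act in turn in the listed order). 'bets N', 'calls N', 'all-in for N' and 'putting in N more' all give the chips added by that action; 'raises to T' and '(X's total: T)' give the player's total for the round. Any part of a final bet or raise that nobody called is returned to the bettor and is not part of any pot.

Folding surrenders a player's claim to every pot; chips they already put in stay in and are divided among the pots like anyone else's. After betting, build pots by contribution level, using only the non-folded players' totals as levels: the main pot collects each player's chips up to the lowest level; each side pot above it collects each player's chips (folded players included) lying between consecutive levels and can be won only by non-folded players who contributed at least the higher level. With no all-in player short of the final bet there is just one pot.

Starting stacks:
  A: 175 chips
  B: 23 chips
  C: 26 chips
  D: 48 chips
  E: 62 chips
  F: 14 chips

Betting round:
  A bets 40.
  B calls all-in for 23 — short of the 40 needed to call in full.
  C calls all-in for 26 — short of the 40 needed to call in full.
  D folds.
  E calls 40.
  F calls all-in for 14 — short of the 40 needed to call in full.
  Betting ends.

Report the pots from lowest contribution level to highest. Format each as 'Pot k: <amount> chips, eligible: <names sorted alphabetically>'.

Pot 1: 70 chips, eligible: A, B, C, E, F
Pot 2: 36 chips, eligible: A, B, C, E
Pot 3: 9 chips, eligible: A, C, E
Pot 4: 28 chips, eligible: A, E

Derivation:
Contributions: A=40, B=23, C=26, E=40, F=14
Folded: D
Pot levels (distinct totals of non-folded players): 14, 23, 26, 40
Layer 1-14: 14 each from A, B, C, E, F = 14*5 = 70 chips; eligible A, B, C, E, F
Layer 15-23: 9 each from A, B, C, E = 9*4 = 36 chips; eligible A, B, C, E
Layer 24-26: 3 each from A, C, E = 3*3 = 9 chips; eligible A, C, E
Layer 27-40: 14 each from A, E = 14*2 = 28 chips; eligible A, E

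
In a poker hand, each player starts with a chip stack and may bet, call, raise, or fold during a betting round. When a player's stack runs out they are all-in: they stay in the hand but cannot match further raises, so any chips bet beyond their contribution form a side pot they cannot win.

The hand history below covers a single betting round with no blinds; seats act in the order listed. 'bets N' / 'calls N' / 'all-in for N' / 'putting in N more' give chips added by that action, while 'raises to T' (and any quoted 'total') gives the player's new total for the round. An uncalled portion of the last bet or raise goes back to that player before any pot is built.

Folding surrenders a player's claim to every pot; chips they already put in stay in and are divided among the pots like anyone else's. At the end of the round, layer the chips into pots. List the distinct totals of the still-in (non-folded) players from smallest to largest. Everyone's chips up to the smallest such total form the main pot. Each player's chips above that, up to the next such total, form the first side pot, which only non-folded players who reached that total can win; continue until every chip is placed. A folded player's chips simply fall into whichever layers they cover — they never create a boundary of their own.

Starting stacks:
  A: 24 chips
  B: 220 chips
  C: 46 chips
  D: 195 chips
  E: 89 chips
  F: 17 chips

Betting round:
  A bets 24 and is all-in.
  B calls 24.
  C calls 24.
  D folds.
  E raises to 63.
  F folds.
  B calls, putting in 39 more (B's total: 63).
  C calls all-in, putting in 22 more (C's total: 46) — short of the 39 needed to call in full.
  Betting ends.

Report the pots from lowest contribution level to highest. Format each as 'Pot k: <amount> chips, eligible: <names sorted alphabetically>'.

Contributions: A=24, B=63, C=46, E=63
Folded: D, F
Pot levels (distinct totals of non-folded players): 24, 46, 63
Layer 1-24: 24 each from A, B, C, E = 24*4 = 96 chips; eligible A, B, C, E
Layer 25-46: 22 each from B, C, E = 22*3 = 66 chips; eligible B, C, E
Layer 47-63: 17 each from B, E = 17*2 = 34 chips; eligible B, E

Pot 1: 96 chips, eligible: A, B, C, E
Pot 2: 66 chips, eligible: B, C, E
Pot 3: 34 chips, eligible: B, E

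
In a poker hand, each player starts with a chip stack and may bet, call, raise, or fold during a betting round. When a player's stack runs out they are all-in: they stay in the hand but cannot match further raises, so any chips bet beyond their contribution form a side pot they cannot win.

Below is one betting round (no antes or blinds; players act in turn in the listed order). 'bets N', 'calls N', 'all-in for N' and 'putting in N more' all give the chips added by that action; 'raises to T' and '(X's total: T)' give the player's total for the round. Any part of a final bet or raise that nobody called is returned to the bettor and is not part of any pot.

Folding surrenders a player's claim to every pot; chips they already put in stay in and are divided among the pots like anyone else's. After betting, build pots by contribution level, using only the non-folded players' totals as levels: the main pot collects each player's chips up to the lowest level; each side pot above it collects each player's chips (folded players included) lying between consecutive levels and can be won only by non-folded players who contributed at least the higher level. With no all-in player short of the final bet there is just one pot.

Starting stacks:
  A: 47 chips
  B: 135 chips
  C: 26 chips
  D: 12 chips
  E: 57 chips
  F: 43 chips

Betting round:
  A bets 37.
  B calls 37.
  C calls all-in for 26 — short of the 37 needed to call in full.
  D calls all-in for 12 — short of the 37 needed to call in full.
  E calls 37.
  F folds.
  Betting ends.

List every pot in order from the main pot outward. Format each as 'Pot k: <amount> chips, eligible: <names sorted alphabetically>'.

Contributions: A=37, B=37, C=26, D=12, E=37
Folded: F
Pot levels (distinct totals of non-folded players): 12, 26, 37
Layer 1-12: 12 each from A, B, C, D, E = 12*5 = 60 chips; eligible A, B, C, D, E
Layer 13-26: 14 each from A, B, C, E = 14*4 = 56 chips; eligible A, B, C, E
Layer 27-37: 11 each from A, B, E = 11*3 = 33 chips; eligible A, B, E

Pot 1: 60 chips, eligible: A, B, C, D, E
Pot 2: 56 chips, eligible: A, B, C, E
Pot 3: 33 chips, eligible: A, B, E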